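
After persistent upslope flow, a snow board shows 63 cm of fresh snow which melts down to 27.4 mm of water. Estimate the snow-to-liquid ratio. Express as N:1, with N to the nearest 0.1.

ratio ≈ 23.0

Ratio = snow depth / SWE = 630 mm / 27.4 mm = 23.0, i.e. 23.0:1.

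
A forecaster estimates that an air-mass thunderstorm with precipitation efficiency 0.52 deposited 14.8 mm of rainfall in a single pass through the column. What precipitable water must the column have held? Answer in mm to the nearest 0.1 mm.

PW ≈ 28.5 mm

PW = rainfall / ε = 14.8 / 0.52 = 28.5 mm.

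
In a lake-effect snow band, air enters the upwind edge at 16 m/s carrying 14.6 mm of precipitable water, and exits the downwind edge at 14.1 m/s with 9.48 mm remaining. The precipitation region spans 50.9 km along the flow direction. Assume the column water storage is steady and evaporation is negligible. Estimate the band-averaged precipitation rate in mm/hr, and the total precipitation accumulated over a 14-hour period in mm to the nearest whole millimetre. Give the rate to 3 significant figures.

Column moisture flux per unit crosswind length is F = V × PW.
Inflow: F_in = 16 × 14.6 = 233.6 mm·m/s
Outflow: F_out = 14.1 × 9.48 = 133.668 mm·m/s
Steady-state rate R = (F_in − F_out)/L = (233.6 − 133.668) / 50900 m = 1.963e-03 mm/s.
R = 1.963e-03 × 3600 = 7.07 mm/hr.
Over 14 h: total = 7.07 × 14 = 98.98 ≈ 99 mm.

R ≈ 7.07 mm/hr; total ≈ 99 mm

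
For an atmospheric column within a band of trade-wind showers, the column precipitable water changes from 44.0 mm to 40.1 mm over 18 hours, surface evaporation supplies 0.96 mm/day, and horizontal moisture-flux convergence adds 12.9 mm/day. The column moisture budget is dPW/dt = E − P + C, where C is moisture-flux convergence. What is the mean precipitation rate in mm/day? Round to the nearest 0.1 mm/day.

dPW/dt = (40.1 − 44.0) mm / (18/24 day) = -5.200 mm/day.
P = E + C − dPW/dt = 0.96 + (12.9) − (-5.200) = 19.1 mm/day.

P ≈ 19.1 mm/day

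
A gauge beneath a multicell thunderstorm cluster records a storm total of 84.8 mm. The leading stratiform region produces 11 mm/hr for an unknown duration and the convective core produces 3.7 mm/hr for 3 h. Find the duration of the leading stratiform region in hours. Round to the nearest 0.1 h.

Known phases: 3.7 × 3 = 11.1 mm.
Remaining depth = 84.8 − 11.1 = 73.7 mm.
Duration = 73.7 / 11 = 6.7 h.

duration ≈ 6.7 h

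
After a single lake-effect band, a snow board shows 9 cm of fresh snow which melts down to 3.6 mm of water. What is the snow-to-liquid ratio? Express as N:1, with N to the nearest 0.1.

ratio ≈ 25.0

Ratio = snow depth / SWE = 90 mm / 3.6 mm = 25.0, i.e. 25.0:1.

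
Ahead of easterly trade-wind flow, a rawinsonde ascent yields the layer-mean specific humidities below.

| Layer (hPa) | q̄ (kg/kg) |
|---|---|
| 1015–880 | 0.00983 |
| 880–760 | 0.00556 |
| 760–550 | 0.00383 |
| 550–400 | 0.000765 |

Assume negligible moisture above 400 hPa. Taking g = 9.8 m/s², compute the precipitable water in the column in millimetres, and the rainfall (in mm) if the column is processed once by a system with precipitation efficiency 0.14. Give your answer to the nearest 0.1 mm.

PW ≈ 29.7 mm; rainfall ≈ 4.2 mm

Precipitable water is the column-integrated vapour mass per unit area: PW = (1/g) Σ q̄ Δp, with q in kg/kg and Δp in Pa (1 kg/m² of water = 1 mm).
Layer 1015–880 hPa: Δp = 135 hPa = 13500 Pa, q̄ = 0.00983 kg/kg → 0.00983 × 13500 / 9.8 = 13.54 mm
Layer 880–760 hPa: Δp = 120 hPa = 12000 Pa, q̄ = 0.00556 kg/kg → 0.00556 × 12000 / 9.8 = 6.81 mm
Layer 760–550 hPa: Δp = 210 hPa = 21000 Pa, q̄ = 0.00383 kg/kg → 0.00383 × 21000 / 9.8 = 8.21 mm
Layer 550–400 hPa: Δp = 150 hPa = 15000 Pa, q̄ = 0.000765 kg/kg → 0.000765 × 15000 / 9.8 = 1.17 mm
PW = 13.54 + 6.81 + 8.21 + 1.17 = 29.73 ≈ 29.7 mm.
Rainfall = ε × PW = 0.14 × 29.7 = 4.2 mm.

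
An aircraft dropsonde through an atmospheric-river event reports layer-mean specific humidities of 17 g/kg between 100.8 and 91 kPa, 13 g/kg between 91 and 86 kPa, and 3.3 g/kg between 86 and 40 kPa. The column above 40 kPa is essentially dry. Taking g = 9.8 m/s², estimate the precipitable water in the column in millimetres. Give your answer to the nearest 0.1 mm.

Precipitable water is the column-integrated vapour mass per unit area: PW = (1/g) Σ q̄ Δp, with q in kg/kg and Δp in Pa (1 kg/m² of water = 1 mm).
Layer 100.8–91 kPa: Δp = 98 hPa = 9800 Pa, q̄ = 0.017 kg/kg → 0.017 × 9800 / 9.8 = 17.00 mm
Layer 91–86 kPa: Δp = 50 hPa = 5000 Pa, q̄ = 0.013 kg/kg → 0.013 × 5000 / 9.8 = 6.63 mm
Layer 86–40 kPa: Δp = 460 hPa = 46000 Pa, q̄ = 0.0033 kg/kg → 0.0033 × 46000 / 9.8 = 15.49 mm
PW = 17.00 + 6.63 + 15.49 = 39.12 ≈ 39.1 mm.

PW ≈ 39.1 mm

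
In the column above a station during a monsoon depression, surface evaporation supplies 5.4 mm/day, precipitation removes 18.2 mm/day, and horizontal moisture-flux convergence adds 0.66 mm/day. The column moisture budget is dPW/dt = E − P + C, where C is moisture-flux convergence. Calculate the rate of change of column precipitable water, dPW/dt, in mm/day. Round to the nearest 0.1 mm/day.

dPW/dt ≈ -12.1 mm/day

dPW/dt = E − P + C = 5.4 − 18.2 + (0.66) = -12.1 mm/day.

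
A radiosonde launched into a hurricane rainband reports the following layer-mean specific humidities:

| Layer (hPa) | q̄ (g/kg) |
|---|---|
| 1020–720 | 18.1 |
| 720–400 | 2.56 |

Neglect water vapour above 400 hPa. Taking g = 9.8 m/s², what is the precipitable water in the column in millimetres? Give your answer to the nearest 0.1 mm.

Precipitable water is the column-integrated vapour mass per unit area: PW = (1/g) Σ q̄ Δp, with q in kg/kg and Δp in Pa (1 kg/m² of water = 1 mm).
Layer 1020–720 hPa: Δp = 300 hPa = 30000 Pa, q̄ = 0.0181 kg/kg → 0.0181 × 30000 / 9.8 = 55.41 mm
Layer 720–400 hPa: Δp = 320 hPa = 32000 Pa, q̄ = 0.00256 kg/kg → 0.00256 × 32000 / 9.8 = 8.36 mm
PW = 55.41 + 8.36 = 63.77 ≈ 63.8 mm.

PW ≈ 63.8 mm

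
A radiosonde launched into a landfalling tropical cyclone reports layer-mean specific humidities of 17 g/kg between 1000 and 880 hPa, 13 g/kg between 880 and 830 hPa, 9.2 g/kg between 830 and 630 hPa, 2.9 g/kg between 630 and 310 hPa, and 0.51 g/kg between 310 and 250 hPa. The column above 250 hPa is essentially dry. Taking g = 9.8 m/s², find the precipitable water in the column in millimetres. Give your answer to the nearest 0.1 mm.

PW ≈ 56.0 mm

Precipitable water is the column-integrated vapour mass per unit area: PW = (1/g) Σ q̄ Δp, with q in kg/kg and Δp in Pa (1 kg/m² of water = 1 mm).
Layer 1000–880 hPa: Δp = 120 hPa = 12000 Pa, q̄ = 0.017 kg/kg → 0.017 × 12000 / 9.8 = 20.82 mm
Layer 880–830 hPa: Δp = 50 hPa = 5000 Pa, q̄ = 0.013 kg/kg → 0.013 × 5000 / 9.8 = 6.63 mm
Layer 830–630 hPa: Δp = 200 hPa = 20000 Pa, q̄ = 0.0092 kg/kg → 0.0092 × 20000 / 9.8 = 18.78 mm
Layer 630–310 hPa: Δp = 320 hPa = 32000 Pa, q̄ = 0.0029 kg/kg → 0.0029 × 32000 / 9.8 = 9.47 mm
Layer 310–250 hPa: Δp = 60 hPa = 6000 Pa, q̄ = 0.00051 kg/kg → 0.00051 × 6000 / 9.8 = 0.31 mm
PW = 20.82 + 6.63 + 18.78 + 9.47 + 0.31 = 56.01 ≈ 56.0 mm.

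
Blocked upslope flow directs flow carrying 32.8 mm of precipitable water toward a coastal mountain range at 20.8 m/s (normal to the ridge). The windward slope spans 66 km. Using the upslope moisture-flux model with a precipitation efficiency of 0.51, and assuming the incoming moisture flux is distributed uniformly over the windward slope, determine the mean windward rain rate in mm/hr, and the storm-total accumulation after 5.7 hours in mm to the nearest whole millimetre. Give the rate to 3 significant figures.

R ≈ 19.0 mm/hr; total ≈ 108 mm

Incoming column moisture flux per unit ridge length: F = V × PW = 20.8 × 32.8 = 682.24 mm·m/s.
Spread over the 66 km slope with efficiency ε = 0.51: R = ε·F/W = 0.51 × 682.24 / 66000 m = 5.272e-03 mm/s.
R = 5.272e-03 × 3600 = 19.0 mm/hr.
Over 5.7 h: total = 19.0 × 5.7 = 108.3 ≈ 108 mm.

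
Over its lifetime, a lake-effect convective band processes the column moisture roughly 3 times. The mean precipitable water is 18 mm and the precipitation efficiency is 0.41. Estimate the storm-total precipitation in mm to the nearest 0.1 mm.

precipitation ≈ 22.1 mm

Each cycle deposits ε × PW = 0.41 × 18 = 7.38 mm.
Over 3 cycles: 3 × 7.38 = 22.1 mm.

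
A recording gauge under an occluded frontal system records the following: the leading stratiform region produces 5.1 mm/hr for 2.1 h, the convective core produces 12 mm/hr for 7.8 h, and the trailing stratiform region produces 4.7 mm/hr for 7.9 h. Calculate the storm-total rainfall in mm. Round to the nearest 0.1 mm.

Total = Σ Rᵢ Δtᵢ = 5.1 × 2.1 + 12 × 7.8 + 4.7 × 7.9
      = 10.71 + 93.6 + 37.13 = 141.4 mm.

total ≈ 141.4 mm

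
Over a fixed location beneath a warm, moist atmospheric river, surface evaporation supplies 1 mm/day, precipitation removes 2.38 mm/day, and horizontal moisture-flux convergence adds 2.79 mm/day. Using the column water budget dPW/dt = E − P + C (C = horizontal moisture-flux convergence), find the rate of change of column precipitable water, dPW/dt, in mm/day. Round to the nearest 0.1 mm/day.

dPW/dt ≈ 1.4 mm/day

dPW/dt = E − P + C = 1 − 2.38 + (2.79) = 1.4 mm/day.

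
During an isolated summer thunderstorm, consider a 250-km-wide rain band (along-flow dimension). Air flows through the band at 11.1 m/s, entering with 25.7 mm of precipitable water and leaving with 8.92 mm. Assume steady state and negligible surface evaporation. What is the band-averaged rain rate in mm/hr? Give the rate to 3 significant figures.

Column moisture flux per unit crosswind length is F = V × PW.
Inflow: F_in = 11.1 × 25.7 = 285.27 mm·m/s
Outflow: F_out = 11.1 × 8.92 = 99.012 mm·m/s
Steady-state rate R = (F_in − F_out)/L = (285.27 − 99.012) / 250000 m = 7.450e-04 mm/s.
R = 7.450e-04 × 3600 = 2.68 mm/hr.

R ≈ 2.68 mm/hr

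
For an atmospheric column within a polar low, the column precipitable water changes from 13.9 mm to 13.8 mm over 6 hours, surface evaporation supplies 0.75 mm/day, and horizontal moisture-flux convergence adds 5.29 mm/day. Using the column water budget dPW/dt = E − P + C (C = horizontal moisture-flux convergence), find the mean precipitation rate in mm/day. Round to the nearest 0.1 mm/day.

P ≈ 6.4 mm/day

dPW/dt = (13.8 − 13.9) mm / (6/24 day) = -0.400 mm/day.
P = E + C − dPW/dt = 0.75 + (5.29) − (-0.400) = 6.4 mm/day.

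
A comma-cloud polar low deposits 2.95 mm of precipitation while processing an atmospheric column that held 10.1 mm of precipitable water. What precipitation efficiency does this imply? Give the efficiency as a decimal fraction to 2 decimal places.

ε = precipitation / PW = 2.95 / 10.1 = 0.29.

ε ≈ 0.29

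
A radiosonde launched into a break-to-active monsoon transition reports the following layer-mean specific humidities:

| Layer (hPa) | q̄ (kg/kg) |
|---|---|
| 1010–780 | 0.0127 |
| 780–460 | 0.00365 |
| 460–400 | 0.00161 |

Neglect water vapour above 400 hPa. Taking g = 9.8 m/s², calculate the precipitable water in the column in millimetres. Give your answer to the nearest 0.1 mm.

Precipitable water is the column-integrated vapour mass per unit area: PW = (1/g) Σ q̄ Δp, with q in kg/kg and Δp in Pa (1 kg/m² of water = 1 mm).
Layer 1010–780 hPa: Δp = 230 hPa = 23000 Pa, q̄ = 0.0127 kg/kg → 0.0127 × 23000 / 9.8 = 29.81 mm
Layer 780–460 hPa: Δp = 320 hPa = 32000 Pa, q̄ = 0.00365 kg/kg → 0.00365 × 32000 / 9.8 = 11.92 mm
Layer 460–400 hPa: Δp = 60 hPa = 6000 Pa, q̄ = 0.00161 kg/kg → 0.00161 × 6000 / 9.8 = 0.99 mm
PW = 29.81 + 11.92 + 0.99 = 42.72 ≈ 42.7 mm.

PW ≈ 42.7 mm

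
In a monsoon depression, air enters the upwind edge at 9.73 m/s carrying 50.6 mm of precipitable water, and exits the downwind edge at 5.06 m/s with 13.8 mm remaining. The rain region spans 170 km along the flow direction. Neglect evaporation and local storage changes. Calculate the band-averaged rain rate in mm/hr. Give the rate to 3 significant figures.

Column moisture flux per unit crosswind length is F = V × PW.
Inflow: F_in = 9.73 × 50.6 = 492.338 mm·m/s
Outflow: F_out = 5.06 × 13.8 = 69.828 mm·m/s
Steady-state rate R = (F_in − F_out)/L = (492.338 − 69.828) / 170000 m = 2.485e-03 mm/s.
R = 2.485e-03 × 3600 = 8.95 mm/hr.

R ≈ 8.95 mm/hr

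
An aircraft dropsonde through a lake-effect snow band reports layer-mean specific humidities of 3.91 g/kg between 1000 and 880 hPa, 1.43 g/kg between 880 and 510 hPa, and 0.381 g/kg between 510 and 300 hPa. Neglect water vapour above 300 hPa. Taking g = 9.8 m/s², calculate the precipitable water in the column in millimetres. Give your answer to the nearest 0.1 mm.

Precipitable water is the column-integrated vapour mass per unit area: PW = (1/g) Σ q̄ Δp, with q in kg/kg and Δp in Pa (1 kg/m² of water = 1 mm).
Layer 1000–880 hPa: Δp = 120 hPa = 12000 Pa, q̄ = 0.00391 kg/kg → 0.00391 × 12000 / 9.8 = 4.79 mm
Layer 880–510 hPa: Δp = 370 hPa = 37000 Pa, q̄ = 0.00143 kg/kg → 0.00143 × 37000 / 9.8 = 5.40 mm
Layer 510–300 hPa: Δp = 210 hPa = 21000 Pa, q̄ = 0.000381 kg/kg → 0.000381 × 21000 / 9.8 = 0.82 mm
PW = 4.79 + 5.40 + 0.82 = 11.01 ≈ 11.0 mm.

PW ≈ 11.0 mm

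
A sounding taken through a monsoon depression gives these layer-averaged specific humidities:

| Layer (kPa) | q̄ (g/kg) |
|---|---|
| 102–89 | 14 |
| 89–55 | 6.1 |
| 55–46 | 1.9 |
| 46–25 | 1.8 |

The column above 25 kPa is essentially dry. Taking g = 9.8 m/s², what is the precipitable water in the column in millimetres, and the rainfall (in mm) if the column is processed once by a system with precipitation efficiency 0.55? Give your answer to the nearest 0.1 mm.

Precipitable water is the column-integrated vapour mass per unit area: PW = (1/g) Σ q̄ Δp, with q in kg/kg and Δp in Pa (1 kg/m² of water = 1 mm).
Layer 102–89 kPa: Δp = 130 hPa = 13000 Pa, q̄ = 0.014 kg/kg → 0.014 × 13000 / 9.8 = 18.57 mm
Layer 89–55 kPa: Δp = 340 hPa = 34000 Pa, q̄ = 0.0061 kg/kg → 0.0061 × 34000 / 9.8 = 21.16 mm
Layer 55–46 kPa: Δp = 90 hPa = 9000 Pa, q̄ = 0.0019 kg/kg → 0.0019 × 9000 / 9.8 = 1.74 mm
Layer 46–25 kPa: Δp = 210 hPa = 21000 Pa, q̄ = 0.0018 kg/kg → 0.0018 × 21000 / 9.8 = 3.86 mm
PW = 18.57 + 21.16 + 1.74 + 3.86 = 45.33 ≈ 45.3 mm.
Rainfall = ε × PW = 0.55 × 45.3 = 24.9 mm.

PW ≈ 45.3 mm; rainfall ≈ 24.9 mm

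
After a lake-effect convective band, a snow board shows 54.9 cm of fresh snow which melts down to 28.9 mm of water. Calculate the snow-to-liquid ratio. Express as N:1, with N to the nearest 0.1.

ratio ≈ 19.0

Ratio = snow depth / SWE = 549 mm / 28.9 mm = 19.0, i.e. 19.0:1.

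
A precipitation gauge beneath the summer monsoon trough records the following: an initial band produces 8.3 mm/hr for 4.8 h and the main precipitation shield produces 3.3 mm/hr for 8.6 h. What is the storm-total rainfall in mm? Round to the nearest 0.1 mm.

total ≈ 68.2 mm

Total = Σ Rᵢ Δtᵢ = 8.3 × 4.8 + 3.3 × 8.6
      = 39.84 + 28.38 = 68.2 mm.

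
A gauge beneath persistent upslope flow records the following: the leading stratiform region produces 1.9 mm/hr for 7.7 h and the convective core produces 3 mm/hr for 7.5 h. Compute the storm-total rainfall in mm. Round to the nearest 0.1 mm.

total ≈ 37.1 mm

Total = Σ Rᵢ Δtᵢ = 1.9 × 7.7 + 3 × 7.5
      = 14.63 + 22.5 = 37.1 mm.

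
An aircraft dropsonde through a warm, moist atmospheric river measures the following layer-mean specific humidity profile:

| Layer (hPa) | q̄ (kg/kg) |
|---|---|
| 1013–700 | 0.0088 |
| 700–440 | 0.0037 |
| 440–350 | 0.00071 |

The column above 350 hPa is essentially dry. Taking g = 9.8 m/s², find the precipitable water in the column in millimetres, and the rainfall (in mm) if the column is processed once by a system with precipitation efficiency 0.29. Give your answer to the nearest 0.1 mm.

Precipitable water is the column-integrated vapour mass per unit area: PW = (1/g) Σ q̄ Δp, with q in kg/kg and Δp in Pa (1 kg/m² of water = 1 mm).
Layer 1013–700 hPa: Δp = 313 hPa = 31300 Pa, q̄ = 0.0088 kg/kg → 0.0088 × 31300 / 9.8 = 28.11 mm
Layer 700–440 hPa: Δp = 260 hPa = 26000 Pa, q̄ = 0.0037 kg/kg → 0.0037 × 26000 / 9.8 = 9.82 mm
Layer 440–350 hPa: Δp = 90 hPa = 9000 Pa, q̄ = 0.00071 kg/kg → 0.00071 × 9000 / 9.8 = 0.65 mm
PW = 28.11 + 9.82 + 0.65 = 38.58 ≈ 38.6 mm.
Rainfall = ε × PW = 0.29 × 38.6 = 11.2 mm.

PW ≈ 38.6 mm; rainfall ≈ 11.2 mm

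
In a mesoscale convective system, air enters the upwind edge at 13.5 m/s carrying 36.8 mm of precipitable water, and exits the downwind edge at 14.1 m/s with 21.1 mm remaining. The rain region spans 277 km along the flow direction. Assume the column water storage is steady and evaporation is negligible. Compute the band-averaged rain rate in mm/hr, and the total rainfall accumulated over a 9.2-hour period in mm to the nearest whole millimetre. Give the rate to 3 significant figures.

R ≈ 2.59 mm/hr; total ≈ 24 mm

Column moisture flux per unit crosswind length is F = V × PW.
Inflow: F_in = 13.5 × 36.8 = 496.8 mm·m/s
Outflow: F_out = 14.1 × 21.1 = 297.51 mm·m/s
Steady-state rate R = (F_in − F_out)/L = (496.8 − 297.51) / 277000 m = 7.195e-04 mm/s.
R = 7.195e-04 × 3600 = 2.59 mm/hr.
Over 9.2 h: total = 2.59 × 9.2 = 23.828 ≈ 24 mm.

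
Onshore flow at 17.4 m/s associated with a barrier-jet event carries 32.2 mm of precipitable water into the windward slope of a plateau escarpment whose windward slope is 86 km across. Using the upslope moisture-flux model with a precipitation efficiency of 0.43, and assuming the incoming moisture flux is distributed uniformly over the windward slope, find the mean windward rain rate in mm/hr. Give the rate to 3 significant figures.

R ≈ 10.1 mm/hr

Incoming column moisture flux per unit ridge length: F = V × PW = 17.4 × 32.2 = 560.28 mm·m/s.
Spread over the 86 km slope with efficiency ε = 0.43: R = ε·F/W = 0.43 × 560.28 / 86000 m = 2.801e-03 mm/s.
R = 2.801e-03 × 3600 = 10.1 mm/hr.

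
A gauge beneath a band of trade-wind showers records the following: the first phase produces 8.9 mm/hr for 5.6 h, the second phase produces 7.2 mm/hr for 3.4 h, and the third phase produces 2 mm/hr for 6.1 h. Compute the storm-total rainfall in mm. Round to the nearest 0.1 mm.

total ≈ 86.5 mm

Total = Σ Rᵢ Δtᵢ = 8.9 × 5.6 + 7.2 × 3.4 + 2 × 6.1
      = 49.84 + 24.48 + 12.2 = 86.5 mm.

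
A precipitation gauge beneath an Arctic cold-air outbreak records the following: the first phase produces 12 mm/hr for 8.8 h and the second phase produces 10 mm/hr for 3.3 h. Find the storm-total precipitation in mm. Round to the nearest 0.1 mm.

Total = Σ Rᵢ Δtᵢ = 12 × 8.8 + 10 × 3.3
      = 105.6 + 33 = 138.6 mm.

total ≈ 138.6 mm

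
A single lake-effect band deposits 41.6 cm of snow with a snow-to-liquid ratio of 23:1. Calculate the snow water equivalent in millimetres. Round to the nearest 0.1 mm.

SWE ≈ 18.1 mm

SWE = snow depth / ratio = 41.6 cm / 23 = 1.809 cm = 18.1 mm.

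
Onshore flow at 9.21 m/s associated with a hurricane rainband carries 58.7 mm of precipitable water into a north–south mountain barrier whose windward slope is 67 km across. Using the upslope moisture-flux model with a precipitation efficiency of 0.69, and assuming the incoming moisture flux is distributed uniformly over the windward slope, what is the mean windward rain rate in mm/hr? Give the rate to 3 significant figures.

Incoming column moisture flux per unit ridge length: F = V × PW = 9.21 × 58.7 = 540.627 mm·m/s.
Spread over the 67 km slope with efficiency ε = 0.69: R = ε·F/W = 0.69 × 540.627 / 67000 m = 5.568e-03 mm/s.
R = 5.568e-03 × 3600 = 20.0 mm/hr.

R ≈ 20.0 mm/hr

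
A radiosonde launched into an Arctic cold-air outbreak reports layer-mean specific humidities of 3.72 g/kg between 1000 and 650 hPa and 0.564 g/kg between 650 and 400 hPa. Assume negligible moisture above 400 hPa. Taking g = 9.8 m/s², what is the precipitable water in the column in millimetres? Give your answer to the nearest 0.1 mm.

Precipitable water is the column-integrated vapour mass per unit area: PW = (1/g) Σ q̄ Δp, with q in kg/kg and Δp in Pa (1 kg/m² of water = 1 mm).
Layer 1000–650 hPa: Δp = 350 hPa = 35000 Pa, q̄ = 0.00372 kg/kg → 0.00372 × 35000 / 9.8 = 13.29 mm
Layer 650–400 hPa: Δp = 250 hPa = 25000 Pa, q̄ = 0.000564 kg/kg → 0.000564 × 25000 / 9.8 = 1.44 mm
PW = 13.29 + 1.44 = 14.73 ≈ 14.7 mm.

PW ≈ 14.7 mm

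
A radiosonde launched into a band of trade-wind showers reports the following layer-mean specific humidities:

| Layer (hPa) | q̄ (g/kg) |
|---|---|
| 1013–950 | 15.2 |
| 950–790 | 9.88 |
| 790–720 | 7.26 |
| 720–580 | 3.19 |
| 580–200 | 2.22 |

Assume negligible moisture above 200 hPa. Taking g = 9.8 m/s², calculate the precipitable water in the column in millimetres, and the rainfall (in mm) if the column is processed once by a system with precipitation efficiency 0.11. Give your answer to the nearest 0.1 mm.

Precipitable water is the column-integrated vapour mass per unit area: PW = (1/g) Σ q̄ Δp, with q in kg/kg and Δp in Pa (1 kg/m² of water = 1 mm).
Layer 1013–950 hPa: Δp = 63 hPa = 6300 Pa, q̄ = 0.0152 kg/kg → 0.0152 × 6300 / 9.8 = 9.77 mm
Layer 950–790 hPa: Δp = 160 hPa = 16000 Pa, q̄ = 0.00988 kg/kg → 0.00988 × 16000 / 9.8 = 16.13 mm
Layer 790–720 hPa: Δp = 70 hPa = 7000 Pa, q̄ = 0.00726 kg/kg → 0.00726 × 7000 / 9.8 = 5.19 mm
Layer 720–580 hPa: Δp = 140 hPa = 14000 Pa, q̄ = 0.00319 kg/kg → 0.00319 × 14000 / 9.8 = 4.56 mm
Layer 580–200 hPa: Δp = 380 hPa = 38000 Pa, q̄ = 0.00222 kg/kg → 0.00222 × 38000 / 9.8 = 8.61 mm
PW = 9.77 + 16.13 + 5.19 + 4.56 + 8.61 = 44.26 ≈ 44.3 mm.
Rainfall = ε × PW = 0.11 × 44.3 = 4.9 mm.

PW ≈ 44.3 mm; rainfall ≈ 4.9 mm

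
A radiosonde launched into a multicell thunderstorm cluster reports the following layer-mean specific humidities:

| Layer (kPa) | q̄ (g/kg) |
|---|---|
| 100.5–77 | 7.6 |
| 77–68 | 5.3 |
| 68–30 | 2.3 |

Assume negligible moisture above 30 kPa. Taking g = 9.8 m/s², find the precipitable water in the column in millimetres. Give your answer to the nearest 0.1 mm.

Precipitable water is the column-integrated vapour mass per unit area: PW = (1/g) Σ q̄ Δp, with q in kg/kg and Δp in Pa (1 kg/m² of water = 1 mm).
Layer 100.5–77 kPa: Δp = 235 hPa = 23500 Pa, q̄ = 0.0076 kg/kg → 0.0076 × 23500 / 9.8 = 18.22 mm
Layer 77–68 kPa: Δp = 90 hPa = 9000 Pa, q̄ = 0.0053 kg/kg → 0.0053 × 9000 / 9.8 = 4.87 mm
Layer 68–30 kPa: Δp = 380 hPa = 38000 Pa, q̄ = 0.0023 kg/kg → 0.0023 × 38000 / 9.8 = 8.92 mm
PW = 18.22 + 4.87 + 8.92 = 32.01 ≈ 32.0 mm.

PW ≈ 32.0 mm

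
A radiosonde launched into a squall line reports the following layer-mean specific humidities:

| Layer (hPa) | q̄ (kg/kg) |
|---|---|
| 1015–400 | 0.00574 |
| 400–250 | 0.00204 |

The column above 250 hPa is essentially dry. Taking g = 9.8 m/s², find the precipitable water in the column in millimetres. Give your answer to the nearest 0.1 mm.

PW ≈ 39.1 mm

Precipitable water is the column-integrated vapour mass per unit area: PW = (1/g) Σ q̄ Δp, with q in kg/kg and Δp in Pa (1 kg/m² of water = 1 mm).
Layer 1015–400 hPa: Δp = 615 hPa = 61500 Pa, q̄ = 0.00574 kg/kg → 0.00574 × 61500 / 9.8 = 36.02 mm
Layer 400–250 hPa: Δp = 150 hPa = 15000 Pa, q̄ = 0.00204 kg/kg → 0.00204 × 15000 / 9.8 = 3.12 mm
PW = 36.02 + 3.12 = 39.14 ≈ 39.1 mm.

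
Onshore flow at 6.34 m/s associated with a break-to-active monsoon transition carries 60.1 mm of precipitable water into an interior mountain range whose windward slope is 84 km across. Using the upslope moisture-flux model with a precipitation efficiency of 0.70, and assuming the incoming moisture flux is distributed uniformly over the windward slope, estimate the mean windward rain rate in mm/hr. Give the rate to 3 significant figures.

R ≈ 11.4 mm/hr

Incoming column moisture flux per unit ridge length: F = V × PW = 6.34 × 60.1 = 381.034 mm·m/s.
Spread over the 84 km slope with efficiency ε = 0.70: R = ε·F/W = 0.70 × 381.034 / 84000 m = 3.175e-03 mm/s.
R = 3.175e-03 × 3600 = 11.4 mm/hr.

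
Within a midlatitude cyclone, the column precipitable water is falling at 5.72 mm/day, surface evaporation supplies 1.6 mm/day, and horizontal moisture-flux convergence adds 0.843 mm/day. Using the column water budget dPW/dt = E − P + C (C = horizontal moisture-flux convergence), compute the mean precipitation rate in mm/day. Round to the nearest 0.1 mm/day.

P ≈ 8.2 mm/day

dPW/dt = -5.72 mm/day.
P = E + C − dPW/dt = 1.6 + (0.843) − (-5.72) = 8.2 mm/day.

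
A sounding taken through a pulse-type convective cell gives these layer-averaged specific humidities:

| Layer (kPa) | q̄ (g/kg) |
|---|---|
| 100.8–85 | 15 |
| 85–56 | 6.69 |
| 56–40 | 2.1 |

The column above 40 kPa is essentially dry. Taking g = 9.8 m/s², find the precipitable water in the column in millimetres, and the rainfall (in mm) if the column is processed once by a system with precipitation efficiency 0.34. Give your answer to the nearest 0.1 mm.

Precipitable water is the column-integrated vapour mass per unit area: PW = (1/g) Σ q̄ Δp, with q in kg/kg and Δp in Pa (1 kg/m² of water = 1 mm).
Layer 100.8–85 kPa: Δp = 158 hPa = 15800 Pa, q̄ = 0.015 kg/kg → 0.015 × 15800 / 9.8 = 24.18 mm
Layer 85–56 kPa: Δp = 290 hPa = 29000 Pa, q̄ = 0.00669 kg/kg → 0.00669 × 29000 / 9.8 = 19.80 mm
Layer 56–40 kPa: Δp = 160 hPa = 16000 Pa, q̄ = 0.0021 kg/kg → 0.0021 × 16000 / 9.8 = 3.43 mm
PW = 24.18 + 19.80 + 3.43 = 47.41 ≈ 47.4 mm.
Rainfall = ε × PW = 0.34 × 47.4 = 16.1 mm.

PW ≈ 47.4 mm; rainfall ≈ 16.1 mm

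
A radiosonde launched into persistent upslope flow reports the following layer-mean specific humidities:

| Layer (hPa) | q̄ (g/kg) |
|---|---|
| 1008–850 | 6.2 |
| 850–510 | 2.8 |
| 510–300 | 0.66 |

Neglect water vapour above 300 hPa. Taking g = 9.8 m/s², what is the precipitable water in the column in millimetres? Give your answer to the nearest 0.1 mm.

PW ≈ 21.1 mm

Precipitable water is the column-integrated vapour mass per unit area: PW = (1/g) Σ q̄ Δp, with q in kg/kg and Δp in Pa (1 kg/m² of water = 1 mm).
Layer 1008–850 hPa: Δp = 158 hPa = 15800 Pa, q̄ = 0.0062 kg/kg → 0.0062 × 15800 / 9.8 = 10.00 mm
Layer 850–510 hPa: Δp = 340 hPa = 34000 Pa, q̄ = 0.0028 kg/kg → 0.0028 × 34000 / 9.8 = 9.71 mm
Layer 510–300 hPa: Δp = 210 hPa = 21000 Pa, q̄ = 0.00066 kg/kg → 0.00066 × 21000 / 9.8 = 1.41 mm
PW = 10.00 + 9.71 + 1.41 = 21.12 ≈ 21.1 mm.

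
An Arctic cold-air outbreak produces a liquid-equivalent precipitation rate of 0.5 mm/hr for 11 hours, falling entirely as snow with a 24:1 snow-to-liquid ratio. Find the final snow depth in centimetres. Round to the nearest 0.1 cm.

snow depth ≈ 13.2 cm

Liquid-equivalent depth = 0.5 × 11 = 5.5 mm.
Snow depth = 5.5 mm × 24 = 132 mm = 13.2 cm.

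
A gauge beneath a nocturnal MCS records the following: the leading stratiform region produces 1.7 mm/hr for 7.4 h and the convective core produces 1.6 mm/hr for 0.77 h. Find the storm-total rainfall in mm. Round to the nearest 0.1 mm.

total ≈ 13.8 mm

Total = Σ Rᵢ Δtᵢ = 1.7 × 7.4 + 1.6 × 0.77
      = 12.58 + 1.232 = 13.8 mm.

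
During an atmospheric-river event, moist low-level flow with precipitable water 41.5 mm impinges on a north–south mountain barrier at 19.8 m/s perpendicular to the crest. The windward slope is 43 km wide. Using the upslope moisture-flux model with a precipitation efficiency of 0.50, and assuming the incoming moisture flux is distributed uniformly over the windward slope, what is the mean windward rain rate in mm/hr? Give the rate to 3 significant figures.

R ≈ 34.4 mm/hr

Incoming column moisture flux per unit ridge length: F = V × PW = 19.8 × 41.5 = 821.7 mm·m/s.
Spread over the 43 km slope with efficiency ε = 0.50: R = ε·F/W = 0.50 × 821.7 / 43000 m = 9.555e-03 mm/s.
R = 9.555e-03 × 3600 = 34.4 mm/hr.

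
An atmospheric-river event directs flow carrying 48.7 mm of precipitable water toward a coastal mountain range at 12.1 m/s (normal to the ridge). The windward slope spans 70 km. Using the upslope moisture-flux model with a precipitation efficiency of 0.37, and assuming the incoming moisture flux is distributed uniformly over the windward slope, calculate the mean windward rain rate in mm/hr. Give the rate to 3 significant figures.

Incoming column moisture flux per unit ridge length: F = V × PW = 12.1 × 48.7 = 589.27 mm·m/s.
Spread over the 70 km slope with efficiency ε = 0.37: R = ε·F/W = 0.37 × 589.27 / 70000 m = 3.115e-03 mm/s.
R = 3.115e-03 × 3600 = 11.2 mm/hr.

R ≈ 11.2 mm/hr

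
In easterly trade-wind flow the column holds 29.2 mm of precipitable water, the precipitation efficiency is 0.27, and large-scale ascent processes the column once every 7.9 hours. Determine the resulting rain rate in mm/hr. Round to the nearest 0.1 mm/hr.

Each overturning extracts ε × PW = 0.27 × 29.2 = 7.884 mm.
Rate = ε·PW / τ = 7.884 / 7.9 h = 1.0 mm/hr.

R ≈ 1.0 mm/hr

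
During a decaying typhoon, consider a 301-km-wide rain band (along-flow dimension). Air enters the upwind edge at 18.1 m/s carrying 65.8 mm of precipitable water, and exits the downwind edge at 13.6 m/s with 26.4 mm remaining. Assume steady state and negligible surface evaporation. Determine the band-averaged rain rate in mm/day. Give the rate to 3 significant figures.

Column moisture flux per unit crosswind length is F = V × PW.
Inflow: F_in = 18.1 × 65.8 = 1190.98 mm·m/s
Outflow: F_out = 13.6 × 26.4 = 359.04 mm·m/s
Steady-state rate R = (F_in − F_out)/L = (1190.98 − 359.04) / 301000 m = 2.764e-03 mm/s.
R = 2.764e-03 × 3600 × 24 = 239 mm/day.

R ≈ 239 mm/day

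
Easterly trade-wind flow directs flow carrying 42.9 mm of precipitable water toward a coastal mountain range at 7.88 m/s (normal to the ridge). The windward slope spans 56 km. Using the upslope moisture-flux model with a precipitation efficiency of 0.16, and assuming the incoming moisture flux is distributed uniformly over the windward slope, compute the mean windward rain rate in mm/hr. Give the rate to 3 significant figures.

R ≈ 3.48 mm/hr

Incoming column moisture flux per unit ridge length: F = V × PW = 7.88 × 42.9 = 338.052 mm·m/s.
Spread over the 56 km slope with efficiency ε = 0.16: R = ε·F/W = 0.16 × 338.052 / 56000 m = 9.659e-04 mm/s.
R = 9.659e-04 × 3600 = 3.48 mm/hr.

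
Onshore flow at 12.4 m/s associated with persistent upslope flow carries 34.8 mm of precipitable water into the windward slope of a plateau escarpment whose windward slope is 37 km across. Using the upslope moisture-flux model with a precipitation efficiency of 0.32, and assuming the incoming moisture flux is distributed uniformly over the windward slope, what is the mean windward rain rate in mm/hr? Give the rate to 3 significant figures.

R ≈ 13.4 mm/hr

Incoming column moisture flux per unit ridge length: F = V × PW = 12.4 × 34.8 = 431.52 mm·m/s.
Spread over the 37 km slope with efficiency ε = 0.32: R = ε·F/W = 0.32 × 431.52 / 37000 m = 3.732e-03 mm/s.
R = 3.732e-03 × 3600 = 13.4 mm/hr.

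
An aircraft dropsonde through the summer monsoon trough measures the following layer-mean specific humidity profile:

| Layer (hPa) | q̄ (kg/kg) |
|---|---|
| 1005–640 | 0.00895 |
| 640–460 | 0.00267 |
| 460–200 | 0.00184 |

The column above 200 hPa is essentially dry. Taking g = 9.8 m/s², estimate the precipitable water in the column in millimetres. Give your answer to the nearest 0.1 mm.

Precipitable water is the column-integrated vapour mass per unit area: PW = (1/g) Σ q̄ Δp, with q in kg/kg and Δp in Pa (1 kg/m² of water = 1 mm).
Layer 1005–640 hPa: Δp = 365 hPa = 36500 Pa, q̄ = 0.00895 kg/kg → 0.00895 × 36500 / 9.8 = 33.33 mm
Layer 640–460 hPa: Δp = 180 hPa = 18000 Pa, q̄ = 0.00267 kg/kg → 0.00267 × 18000 / 9.8 = 4.90 mm
Layer 460–200 hPa: Δp = 260 hPa = 26000 Pa, q̄ = 0.00184 kg/kg → 0.00184 × 26000 / 9.8 = 4.88 mm
PW = 33.33 + 4.90 + 4.88 = 43.11 ≈ 43.1 mm.

PW ≈ 43.1 mm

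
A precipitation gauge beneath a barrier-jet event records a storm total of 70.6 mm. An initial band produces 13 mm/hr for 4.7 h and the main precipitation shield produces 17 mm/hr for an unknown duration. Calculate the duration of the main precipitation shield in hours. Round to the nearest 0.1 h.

Known phases: 13 × 4.7 = 61.1 mm.
Remaining depth = 70.6 − 61.1 = 9.5 mm.
Duration = 9.5 / 17 = 0.6 h.

duration ≈ 0.6 h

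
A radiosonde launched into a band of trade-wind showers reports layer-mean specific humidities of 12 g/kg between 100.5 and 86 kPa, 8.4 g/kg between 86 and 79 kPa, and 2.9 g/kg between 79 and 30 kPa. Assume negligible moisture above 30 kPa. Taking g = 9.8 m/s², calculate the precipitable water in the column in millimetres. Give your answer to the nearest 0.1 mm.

Precipitable water is the column-integrated vapour mass per unit area: PW = (1/g) Σ q̄ Δp, with q in kg/kg and Δp in Pa (1 kg/m² of water = 1 mm).
Layer 100.5–86 kPa: Δp = 145 hPa = 14500 Pa, q̄ = 0.012 kg/kg → 0.012 × 14500 / 9.8 = 17.76 mm
Layer 86–79 kPa: Δp = 70 hPa = 7000 Pa, q̄ = 0.0084 kg/kg → 0.0084 × 7000 / 9.8 = 6.00 mm
Layer 79–30 kPa: Δp = 490 hPa = 49000 Pa, q̄ = 0.0029 kg/kg → 0.0029 × 49000 / 9.8 = 14.50 mm
PW = 17.76 + 6.00 + 14.50 = 38.26 ≈ 38.3 mm.

PW ≈ 38.3 mm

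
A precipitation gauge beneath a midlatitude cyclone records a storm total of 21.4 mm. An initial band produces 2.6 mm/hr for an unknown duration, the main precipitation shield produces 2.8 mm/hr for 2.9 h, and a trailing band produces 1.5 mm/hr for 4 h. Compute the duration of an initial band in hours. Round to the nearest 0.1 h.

duration ≈ 2.8 h

Known phases: 2.8 × 2.9 + 1.5 × 4 = 8.12 + 6 = 14.12 mm.
Remaining depth = 21.4 − 14.12 = 7.28 mm.
Duration = 7.28 / 2.6 = 2.8 h.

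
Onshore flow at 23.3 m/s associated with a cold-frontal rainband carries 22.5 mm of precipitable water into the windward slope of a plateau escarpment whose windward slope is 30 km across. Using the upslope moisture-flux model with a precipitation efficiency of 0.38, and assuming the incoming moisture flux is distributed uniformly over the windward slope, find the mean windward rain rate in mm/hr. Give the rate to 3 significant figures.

R ≈ 23.9 mm/hr

Incoming column moisture flux per unit ridge length: F = V × PW = 23.3 × 22.5 = 524.25 mm·m/s.
Spread over the 30 km slope with efficiency ε = 0.38: R = ε·F/W = 0.38 × 524.25 / 30000 m = 6.641e-03 mm/s.
R = 6.641e-03 × 3600 = 23.9 mm/hr.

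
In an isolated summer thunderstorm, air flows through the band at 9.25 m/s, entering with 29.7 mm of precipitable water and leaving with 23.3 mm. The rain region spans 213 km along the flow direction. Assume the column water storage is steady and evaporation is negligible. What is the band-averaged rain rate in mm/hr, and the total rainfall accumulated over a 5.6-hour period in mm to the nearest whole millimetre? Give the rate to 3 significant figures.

R ≈ 1.00 mm/hr; total ≈ 6 mm

Column moisture flux per unit crosswind length is F = V × PW.
Inflow: F_in = 9.25 × 29.7 = 274.725 mm·m/s
Outflow: F_out = 9.25 × 23.3 = 215.525 mm·m/s
Steady-state rate R = (F_in − F_out)/L = (274.725 − 215.525) / 213000 m = 2.779e-04 mm/s.
R = 2.779e-04 × 3600 = 1.00 mm/hr.
Over 5.6 h: total = 1.00 × 5.6 = 5.6 ≈ 6 mm.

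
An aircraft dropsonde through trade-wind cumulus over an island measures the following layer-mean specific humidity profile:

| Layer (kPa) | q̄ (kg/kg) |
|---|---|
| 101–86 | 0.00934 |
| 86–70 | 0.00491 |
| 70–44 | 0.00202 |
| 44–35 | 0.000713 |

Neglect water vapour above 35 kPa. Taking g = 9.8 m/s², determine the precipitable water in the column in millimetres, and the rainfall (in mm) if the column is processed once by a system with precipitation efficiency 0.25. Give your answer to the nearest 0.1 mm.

Precipitable water is the column-integrated vapour mass per unit area: PW = (1/g) Σ q̄ Δp, with q in kg/kg and Δp in Pa (1 kg/m² of water = 1 mm).
Layer 101–86 kPa: Δp = 150 hPa = 15000 Pa, q̄ = 0.00934 kg/kg → 0.00934 × 15000 / 9.8 = 14.30 mm
Layer 86–70 kPa: Δp = 160 hPa = 16000 Pa, q̄ = 0.00491 kg/kg → 0.00491 × 16000 / 9.8 = 8.02 mm
Layer 70–44 kPa: Δp = 260 hPa = 26000 Pa, q̄ = 0.00202 kg/kg → 0.00202 × 26000 / 9.8 = 5.36 mm
Layer 44–35 kPa: Δp = 90 hPa = 9000 Pa, q̄ = 0.000713 kg/kg → 0.000713 × 9000 / 9.8 = 0.65 mm
PW = 14.30 + 8.02 + 5.36 + 0.65 = 28.33 ≈ 28.3 mm.
Rainfall = ε × PW = 0.25 × 28.3 = 7.1 mm.

PW ≈ 28.3 mm; rainfall ≈ 7.1 mm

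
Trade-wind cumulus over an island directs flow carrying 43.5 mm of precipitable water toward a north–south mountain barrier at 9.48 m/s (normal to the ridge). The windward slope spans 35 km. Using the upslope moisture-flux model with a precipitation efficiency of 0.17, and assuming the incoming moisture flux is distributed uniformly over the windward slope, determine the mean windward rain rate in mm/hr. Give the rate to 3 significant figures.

R ≈ 7.21 mm/hr

Incoming column moisture flux per unit ridge length: F = V × PW = 9.48 × 43.5 = 412.38 mm·m/s.
Spread over the 35 km slope with efficiency ε = 0.17: R = ε·F/W = 0.17 × 412.38 / 35000 m = 2.003e-03 mm/s.
R = 2.003e-03 × 3600 = 7.21 mm/hr.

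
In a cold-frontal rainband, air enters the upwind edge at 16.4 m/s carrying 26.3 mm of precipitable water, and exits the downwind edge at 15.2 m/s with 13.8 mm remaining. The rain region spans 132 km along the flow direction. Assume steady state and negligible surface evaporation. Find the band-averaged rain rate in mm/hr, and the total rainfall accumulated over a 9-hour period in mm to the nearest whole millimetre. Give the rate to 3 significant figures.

Column moisture flux per unit crosswind length is F = V × PW.
Inflow: F_in = 16.4 × 26.3 = 431.32 mm·m/s
Outflow: F_out = 15.2 × 13.8 = 209.76 mm·m/s
Steady-state rate R = (F_in − F_out)/L = (431.32 − 209.76) / 132000 m = 1.678e-03 mm/s.
R = 1.678e-03 × 3600 = 6.04 mm/hr.
Over 9 h: total = 6.04 × 9 = 54.36 ≈ 54 mm.

R ≈ 6.04 mm/hr; total ≈ 54 mm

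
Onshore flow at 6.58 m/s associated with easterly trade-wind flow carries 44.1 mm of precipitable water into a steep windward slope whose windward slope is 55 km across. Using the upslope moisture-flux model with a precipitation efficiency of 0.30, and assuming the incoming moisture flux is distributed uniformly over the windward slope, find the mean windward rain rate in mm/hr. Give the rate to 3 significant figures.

R ≈ 5.70 mm/hr

Incoming column moisture flux per unit ridge length: F = V × PW = 6.58 × 44.1 = 290.178 mm·m/s.
Spread over the 55 km slope with efficiency ε = 0.30: R = ε·F/W = 0.30 × 290.178 / 55000 m = 1.583e-03 mm/s.
R = 1.583e-03 × 3600 = 5.70 mm/hr.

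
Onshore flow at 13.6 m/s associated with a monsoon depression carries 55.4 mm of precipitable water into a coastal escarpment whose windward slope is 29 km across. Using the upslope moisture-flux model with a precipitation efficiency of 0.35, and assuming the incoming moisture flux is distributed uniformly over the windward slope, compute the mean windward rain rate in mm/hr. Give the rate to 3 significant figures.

Incoming column moisture flux per unit ridge length: F = V × PW = 13.6 × 55.4 = 753.44 mm·m/s.
Spread over the 29 km slope with efficiency ε = 0.35: R = ε·F/W = 0.35 × 753.44 / 29000 m = 9.093e-03 mm/s.
R = 9.093e-03 × 3600 = 32.7 mm/hr.

R ≈ 32.7 mm/hr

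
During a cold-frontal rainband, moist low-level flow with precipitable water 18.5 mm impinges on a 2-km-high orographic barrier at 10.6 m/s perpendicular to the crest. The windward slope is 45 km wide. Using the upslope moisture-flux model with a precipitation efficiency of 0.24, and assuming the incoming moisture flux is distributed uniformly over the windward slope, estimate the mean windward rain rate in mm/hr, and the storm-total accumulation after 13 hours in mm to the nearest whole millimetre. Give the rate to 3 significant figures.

R ≈ 3.77 mm/hr; total ≈ 49 mm

Incoming column moisture flux per unit ridge length: F = V × PW = 10.6 × 18.5 = 196.1 mm·m/s.
Spread over the 45 km slope with efficiency ε = 0.24: R = ε·F/W = 0.24 × 196.1 / 45000 m = 1.046e-03 mm/s.
R = 1.046e-03 × 3600 = 3.77 mm/hr.
Over 13 h: total = 3.77 × 13 = 49.01 ≈ 49 mm.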